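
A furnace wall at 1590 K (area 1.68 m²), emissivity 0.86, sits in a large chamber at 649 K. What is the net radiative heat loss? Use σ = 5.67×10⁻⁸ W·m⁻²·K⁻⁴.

Q ≈ 5.09×10^5 W

Q = εσA(T⁴ − T_s⁴). T⁴ − T_s⁴ = (1590)⁴ − (649)⁴ = 6.39×10^12 − 1.77×10^11 = 6.21×10^12 K⁴.
Q = 0.86 × 5.67×10⁻⁸ × 1.68 × 6.21×10^12 = 5.09×10^5 W.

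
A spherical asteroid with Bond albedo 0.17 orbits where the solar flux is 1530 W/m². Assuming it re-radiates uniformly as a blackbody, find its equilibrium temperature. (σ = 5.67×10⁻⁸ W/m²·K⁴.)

Power absorbed = (1−a)S·πR²; power emitted = 4πR²σT⁴. Equating and cancelling πR²:
T = ((1−a)S / 4σ)^(1/4) = (1270 / (4 × 5.67×10⁻⁸))^(1/4) = (5.60×10^9)^(1/4).
T = 274 K.

T ≈ 274 K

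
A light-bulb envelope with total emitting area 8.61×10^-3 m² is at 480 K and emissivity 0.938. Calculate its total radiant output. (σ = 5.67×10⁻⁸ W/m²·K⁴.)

P ≈ 24.3 W

Stefan–Boltzmann: P = εσAT⁴ = 0.938 × 5.67×10⁻⁸ × 8.61×10^-3 × (480)⁴ = 0.938 × 5.67×10⁻⁸ × 8.61×10^-3 × 5.31×10^10.
P = 24.3 W.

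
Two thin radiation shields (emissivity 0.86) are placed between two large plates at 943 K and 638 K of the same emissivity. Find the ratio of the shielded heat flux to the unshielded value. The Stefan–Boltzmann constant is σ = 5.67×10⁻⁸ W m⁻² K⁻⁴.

With N identical shields there are N+1 = 3 gaps in series, each with the same radiative resistance, so the flux falls to 1/(N+1) of its unshielded value.

ratio ≈ 0.333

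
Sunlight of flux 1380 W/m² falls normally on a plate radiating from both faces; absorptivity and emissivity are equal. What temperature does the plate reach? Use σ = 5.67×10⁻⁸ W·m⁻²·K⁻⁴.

T ≈ 332 K

Absorbed flux αS = emitted flux 2εσT⁴ per unit area; with α = ε this gives T = (S/2σ)^(1/4).
T = (1380 / (2 × 5.67×10⁻⁸))^(1/4) = (1.22×10^10)^(1/4).
T = 332 K.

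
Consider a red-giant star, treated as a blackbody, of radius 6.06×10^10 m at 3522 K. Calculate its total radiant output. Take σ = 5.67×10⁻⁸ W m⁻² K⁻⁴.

A = 4πr² = 4π × (6.06×10^10)² = 4.61×10^22 m².
P = σAT⁴ = 5.67×10⁻⁸ × 4.61×10^22 × (3522)⁴ = 5.67×10⁻⁸ × 4.61×10^22 × 1.54×10^14.
P = 4.03×10^29 W.

P ≈ 4.03×10^29 W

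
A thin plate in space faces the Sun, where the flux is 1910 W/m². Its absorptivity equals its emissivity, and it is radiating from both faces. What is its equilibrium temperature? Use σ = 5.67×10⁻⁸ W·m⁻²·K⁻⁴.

T ≈ 360 K

Absorbed flux αS = emitted flux 2εσT⁴ per unit area; with α = ε this gives T = (S/2σ)^(1/4).
T = (1910 / (2 × 5.67×10⁻⁸))^(1/4) = (1.68×10^10)^(1/4).
T = 360 K.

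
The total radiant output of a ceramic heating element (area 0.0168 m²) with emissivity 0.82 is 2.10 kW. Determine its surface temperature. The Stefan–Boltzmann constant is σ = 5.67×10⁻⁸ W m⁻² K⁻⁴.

T ≈ 1280 K

From P = εσAT⁴, T = (P / εσA)^(1/4) = (2100 / (0.82 × 5.67×10⁻⁸ × 0.0168))^(1/4).
T = (2.69×10^12)^(1/4) = 1280 K.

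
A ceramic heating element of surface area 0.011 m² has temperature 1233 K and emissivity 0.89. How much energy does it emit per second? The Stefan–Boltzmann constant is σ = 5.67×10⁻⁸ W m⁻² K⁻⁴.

P ≈ 1280 W

P = εσAT⁴ = 0.89 × 5.67×10⁻⁸ × 0.0110 × (1233)⁴ = 0.89 × 5.67×10⁻⁸ × 0.0110 × 2.31×10^12.
P = 1280 W.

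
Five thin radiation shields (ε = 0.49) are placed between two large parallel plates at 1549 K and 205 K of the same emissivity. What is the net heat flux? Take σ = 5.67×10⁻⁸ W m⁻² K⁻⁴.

Each of the 6 gaps contributes resistance (2/ε − 1) = 2/0.49 − 1 = 3.082; total = 18.49.
q = σ(T₁⁴ − T₂⁴) / 18.49 = 5.67×10⁻⁸ × 5.76×10^12 / 18.49 = 17600 W/m².

q ≈ 17600 W/m²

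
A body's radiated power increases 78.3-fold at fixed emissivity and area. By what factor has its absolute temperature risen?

P ∝ T⁴ ⇒ T ∝ P^(1/4), so T scales by (78.3)^(1/4) = 2.97.

factor ≈ 2.97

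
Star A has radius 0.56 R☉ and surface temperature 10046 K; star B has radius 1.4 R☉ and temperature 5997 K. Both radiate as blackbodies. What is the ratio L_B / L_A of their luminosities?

L = 4πR²σT⁴ ∝ R²T⁴, so L_B/L_A = (1.4/0.56)² × (5997/10046)⁴ = 6.25 × 0.127 = 0.794.

L_B/L_A ≈ 0.794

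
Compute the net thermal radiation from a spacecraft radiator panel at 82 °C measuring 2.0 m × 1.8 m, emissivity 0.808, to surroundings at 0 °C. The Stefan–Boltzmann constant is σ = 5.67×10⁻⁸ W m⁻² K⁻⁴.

Q ≈ 1700 W

A = 2.0 × 1.8 = 3.60 m².
Convert: 82 °C = 355 K; 0 °C = 273 K.
Q = εσA(T⁴ − T_s⁴). T⁴ − T_s⁴ = (355)⁴ − (273)⁴ = 1.59×10^10 − 5.55×10^9 = 1.03×10^10 K⁴.
Q = 0.808 × 5.67×10⁻⁸ × 3.60 × 1.03×10^10 = 1700 W.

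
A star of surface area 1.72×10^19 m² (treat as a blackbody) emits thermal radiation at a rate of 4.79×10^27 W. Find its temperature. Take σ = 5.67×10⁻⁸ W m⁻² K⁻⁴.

T ≈ 8370 K

From P = σAT⁴, T = (P / σA)^(1/4) = (4.79×10^27 / (5.67×10⁻⁸ × 1.72×10^19))^(1/4).
T = (4.91×10^15)^(1/4) = 8370 K.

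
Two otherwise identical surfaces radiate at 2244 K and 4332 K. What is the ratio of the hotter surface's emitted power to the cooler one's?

ratio ≈ 13.9

P ∝ T⁴, so the ratio is (4332/2244)⁴ = (1.930)⁴ = 13.9.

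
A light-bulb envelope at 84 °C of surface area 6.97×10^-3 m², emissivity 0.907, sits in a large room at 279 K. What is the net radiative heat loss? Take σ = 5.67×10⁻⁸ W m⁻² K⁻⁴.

Q ≈ 3.65 W

Convert: 84 °C = 357 K.
Q = εσA(T⁴ − T_s⁴). T⁴ − T_s⁴ = (357)⁴ − (279)⁴ = 1.62×10^10 − 6.06×10^9 = 1.02×10^10 K⁴.
Q = 0.907 × 5.67×10⁻⁸ × 6.97×10^-3 × 1.02×10^10 = 3.65 W.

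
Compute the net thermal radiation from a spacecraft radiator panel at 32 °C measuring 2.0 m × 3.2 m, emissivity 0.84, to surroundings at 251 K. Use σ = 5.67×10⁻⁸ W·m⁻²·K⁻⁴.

A = 2.0 × 3.2 = 6.40 m².
Convert: 32 °C = 305 K.
Q = εσA(T⁴ − T_s⁴). T⁴ − T_s⁴ = (305)⁴ − (251)⁴ = 8.65×10^9 − 3.97×10^9 = 4.68×10^9 K⁴.
Q = 0.84 × 5.67×10⁻⁸ × 6.40 × 4.68×10^9 = 1430 W.

Q ≈ 1430 W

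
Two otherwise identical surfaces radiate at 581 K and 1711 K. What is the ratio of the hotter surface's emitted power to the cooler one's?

P ∝ T⁴, so the ratio is (1711/581)⁴ = (2.945)⁴ = 75.2.

ratio ≈ 75.2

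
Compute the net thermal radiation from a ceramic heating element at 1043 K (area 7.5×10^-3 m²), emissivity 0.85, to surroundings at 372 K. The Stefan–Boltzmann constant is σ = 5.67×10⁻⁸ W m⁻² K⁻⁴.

Q ≈ 421 W

Q = εσA(T⁴ − T_s⁴). T⁴ − T_s⁴ = (1043)⁴ − (372)⁴ = 1.18×10^12 − 1.92×10^10 = 1.16×10^12 K⁴.
Q = 0.85 × 5.67×10⁻⁸ × 7.50×10^-3 × 1.16×10^12 = 421 W.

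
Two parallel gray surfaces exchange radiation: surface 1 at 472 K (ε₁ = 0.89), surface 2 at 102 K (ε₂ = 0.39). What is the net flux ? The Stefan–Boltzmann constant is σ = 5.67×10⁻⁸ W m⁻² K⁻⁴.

q ≈ 1040 W/m²

For two large parallel gray plates, q = σ(T₁⁴ − T₂⁴) / (1/ε₁ + 1/ε₂ − 1).
1/ε₁ + 1/ε₂ − 1 = 1/0.89 + 1/0.39 − 1 = 2.688.
T₁⁴ − T₂⁴ = 4.96×10^10 − 1.08×10^8 = 4.95×10^10 K⁴.
q = 5.67×10⁻⁸ × 4.95×10^10 / 2.688 = 1040 W/m².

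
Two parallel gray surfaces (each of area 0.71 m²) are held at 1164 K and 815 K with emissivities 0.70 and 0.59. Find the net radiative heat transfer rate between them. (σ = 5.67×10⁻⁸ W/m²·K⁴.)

For two large parallel gray plates, q = σ(T₁⁴ − T₂⁴) / (1/ε₁ + 1/ε₂ − 1).
1/ε₁ + 1/ε₂ − 1 = 1/0.70 + 1/0.59 − 1 = 2.123.
T₁⁴ − T₂⁴ = 1.84×10^12 − 4.41×10^11 = 1.39×10^12 K⁴.
q = 5.67×10⁻⁸ × 1.39×10^12 / 2.123 = 37200 W/m².
Q = q·A = 37200 × 0.71 = 26400 W.

Q ≈ 26400 W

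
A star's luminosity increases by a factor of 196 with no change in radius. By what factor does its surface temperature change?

factor ≈ 3.74

P ∝ T⁴ ⇒ T ∝ P^(1/4), so T scales by (196)^(1/4) = 3.74.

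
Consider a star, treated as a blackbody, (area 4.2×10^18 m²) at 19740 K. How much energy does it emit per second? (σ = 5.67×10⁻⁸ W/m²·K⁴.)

P = σAT⁴ = 5.67×10⁻⁸ × 4.20×10^18 × (19740)⁴ = 5.67×10⁻⁸ × 4.20×10^18 × 1.52×10^17.
P = 3.62×10^28 W.

P ≈ 3.62×10^28 W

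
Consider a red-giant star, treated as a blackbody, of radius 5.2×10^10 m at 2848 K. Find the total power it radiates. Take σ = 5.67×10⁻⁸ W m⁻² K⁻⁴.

P ≈ 1.27×10^29 W

A = 4πr² = 4π × (5.2×10^10)² = 3.40×10^22 m².
P = σAT⁴ = 5.67×10⁻⁸ × 3.40×10^22 × (2848)⁴ = 5.67×10⁻⁸ × 3.40×10^22 × 6.58×10^13.
P = 1.27×10^29 W.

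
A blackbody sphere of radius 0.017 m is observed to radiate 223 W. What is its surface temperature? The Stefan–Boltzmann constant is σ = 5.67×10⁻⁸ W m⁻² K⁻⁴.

T ≈ 1020 K

A = 4πr² = 4π × (0.017)² = 3.63×10^-3 m².
From P = σAT⁴, T = (P / σA)^(1/4) = (223 / (5.67×10⁻⁸ × 3.63×10^-3))^(1/4).
T = (1.08×10^12)^(1/4) = 1020 K.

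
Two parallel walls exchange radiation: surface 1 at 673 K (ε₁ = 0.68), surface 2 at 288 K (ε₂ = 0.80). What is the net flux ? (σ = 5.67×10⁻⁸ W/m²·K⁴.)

q ≈ 6530 W/m²

For two large parallel gray plates, q = σ(T₁⁴ − T₂⁴) / (1/ε₁ + 1/ε₂ − 1).
1/ε₁ + 1/ε₂ − 1 = 1/0.68 + 1/0.80 − 1 = 1.721.
T₁⁴ − T₂⁴ = 2.05×10^11 − 6.88×10^9 = 1.98×10^11 K⁴.
q = 5.67×10⁻⁸ × 1.98×10^11 / 1.721 = 6530 W/m².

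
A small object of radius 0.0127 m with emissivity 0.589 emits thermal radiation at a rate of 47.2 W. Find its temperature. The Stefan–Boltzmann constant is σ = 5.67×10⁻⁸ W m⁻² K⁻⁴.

T ≈ 914 K

A = 4πr² = 4π × (0.0127)² = 2.03×10^-3 m².
From P = εσAT⁴, T = (P / εσA)^(1/4) = (47.2 / (0.589 × 5.67×10⁻⁸ × 2.03×10^-3))^(1/4).
T = (6.97×10^11)^(1/4) = 914 K.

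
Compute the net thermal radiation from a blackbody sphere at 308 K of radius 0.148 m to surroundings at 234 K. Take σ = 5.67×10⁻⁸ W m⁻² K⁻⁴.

A = 4πr² = 4π × (0.148)² = 0.275 m².
Q = σA(T⁴ − T_s⁴). T⁴ − T_s⁴ = (308)⁴ − (234)⁴ = 9.00×10^9 − 3.00×10^9 = 6.00×10^9 K⁴.
Q = 5.67×10⁻⁸ × 0.275 × 6.00×10^9 = 93.7 W.

Q ≈ 93.7 W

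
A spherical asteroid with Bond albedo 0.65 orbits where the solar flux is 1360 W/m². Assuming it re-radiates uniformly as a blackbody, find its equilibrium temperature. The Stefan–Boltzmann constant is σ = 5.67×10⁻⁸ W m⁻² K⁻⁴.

Power absorbed = (1−a)S·πR²; power emitted = 4πR²σT⁴. Equating and cancelling πR²:
T = ((1−a)S / 4σ)^(1/4) = (476 / (4 × 5.67×10⁻⁸))^(1/4) = (2.10×10^9)^(1/4).
T = 214 K.

T ≈ 214 K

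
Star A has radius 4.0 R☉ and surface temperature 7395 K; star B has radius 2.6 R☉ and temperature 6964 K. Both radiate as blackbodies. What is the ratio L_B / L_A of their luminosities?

L = 4πR²σT⁴ ∝ R²T⁴, so L_B/L_A = (2.6/4.0)² × (6964/7395)⁴ = 0.423 × 0.786 = 0.332.

L_B/L_A ≈ 0.332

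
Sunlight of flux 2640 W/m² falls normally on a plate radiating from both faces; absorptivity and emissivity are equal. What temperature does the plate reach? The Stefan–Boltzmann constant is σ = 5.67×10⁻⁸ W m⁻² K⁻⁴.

Absorbed flux αS = emitted flux 2εσT⁴ per unit area; with α = ε this gives T = (S/2σ)^(1/4).
T = (2640 / (2 × 5.67×10⁻⁸))^(1/4) = (2.33×10^10)^(1/4).
T = 391 K.

T ≈ 391 K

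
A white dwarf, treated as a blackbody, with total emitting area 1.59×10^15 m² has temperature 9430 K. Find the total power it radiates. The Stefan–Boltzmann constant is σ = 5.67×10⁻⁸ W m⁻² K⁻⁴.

P ≈ 7.13×10^23 W

P = σAT⁴ = 5.67×10⁻⁸ × 1.59×10^15 × (9430)⁴ = 5.67×10⁻⁸ × 1.59×10^15 × 7.91×10^15.
P = 7.13×10^23 W.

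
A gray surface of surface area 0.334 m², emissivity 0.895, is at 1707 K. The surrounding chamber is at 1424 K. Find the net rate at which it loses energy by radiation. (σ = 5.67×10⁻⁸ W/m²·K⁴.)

Q ≈ 74200 W

Q = εσA(T⁴ − T_s⁴). T⁴ − T_s⁴ = (1707)⁴ − (1424)⁴ = 8.49×10^12 − 4.11×10^12 = 4.38×10^12 K⁴.
Q = 0.895 × 5.67×10⁻⁸ × 0.334 × 4.38×10^12 = 74200 W.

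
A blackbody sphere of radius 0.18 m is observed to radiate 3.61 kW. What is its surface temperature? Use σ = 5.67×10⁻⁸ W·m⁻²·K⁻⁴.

A = 4πr² = 4π × (0.18)² = 0.407 m².
From P = σAT⁴, T = (P / σA)^(1/4) = (3610 / (5.67×10⁻⁸ × 0.407))^(1/4).
T = (1.56×10^11)^(1/4) = 629 K.

T ≈ 629 K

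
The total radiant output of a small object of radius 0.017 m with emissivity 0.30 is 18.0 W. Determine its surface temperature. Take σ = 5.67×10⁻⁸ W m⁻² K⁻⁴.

T ≈ 735 K

A = 4πr² = 4π × (0.017)² = 3.63×10^-3 m².
From P = εσAT⁴, T = (P / εσA)^(1/4) = (18.0 / (0.30 × 5.67×10⁻⁸ × 3.63×10^-3))^(1/4).
T = (2.91×10^11)^(1/4) = 735 K.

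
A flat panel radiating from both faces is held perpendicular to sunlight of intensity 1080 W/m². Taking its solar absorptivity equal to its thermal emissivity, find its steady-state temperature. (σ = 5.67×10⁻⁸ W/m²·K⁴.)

T ≈ 312 K

Absorbed flux αS = emitted flux 2εσT⁴ per unit area; with α = ε this gives T = (S/2σ)^(1/4).
T = (1080 / (2 × 5.67×10⁻⁸))^(1/4) = (9.52×10^9)^(1/4).
T = 312 K.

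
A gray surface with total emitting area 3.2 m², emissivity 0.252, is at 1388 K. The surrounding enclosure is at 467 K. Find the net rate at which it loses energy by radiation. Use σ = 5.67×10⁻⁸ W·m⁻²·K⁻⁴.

Q ≈ 1.68×10^5 W

Q = εσA(T⁴ − T_s⁴). T⁴ − T_s⁴ = (1388)⁴ − (467)⁴ = 3.71×10^12 − 4.76×10^10 = 3.66×10^12 K⁴.
Q = 0.252 × 5.67×10⁻⁸ × 3.20 × 3.66×10^12 = 1.68×10^5 W.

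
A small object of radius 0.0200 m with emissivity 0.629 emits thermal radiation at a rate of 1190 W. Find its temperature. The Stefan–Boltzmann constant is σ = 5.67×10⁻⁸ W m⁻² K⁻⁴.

T ≈ 1610 K

A = 4πr² = 4π × (0.0200)² = 5.03×10^-3 m².
From P = εσAT⁴, T = (P / εσA)^(1/4) = (1190 / (0.629 × 5.67×10⁻⁸ × 5.03×10^-3))^(1/4).
T = (6.64×10^12)^(1/4) = 1610 K.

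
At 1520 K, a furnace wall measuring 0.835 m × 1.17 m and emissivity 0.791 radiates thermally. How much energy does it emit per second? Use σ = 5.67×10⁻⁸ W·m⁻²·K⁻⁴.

A = 0.835 × 1.17 = 0.977 m².
Stefan–Boltzmann: P = εσAT⁴ = 0.791 × 5.67×10⁻⁸ × 0.977 × (1520)⁴ = 0.791 × 5.67×10⁻⁸ × 0.977 × 5.34×10^12.
P = 2.34×10^5 W.

P ≈ 2.34×10^5 W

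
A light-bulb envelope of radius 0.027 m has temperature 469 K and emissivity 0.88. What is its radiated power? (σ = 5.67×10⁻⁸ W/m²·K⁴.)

A = 4πr² = 4π × (0.027)² = 9.16×10^-3 m².
P = εσAT⁴ = 0.88 × 5.67×10⁻⁸ × 9.16×10^-3 × (469)⁴ = 0.88 × 5.67×10⁻⁸ × 9.16×10^-3 × 4.84×10^10.
P = 22.1 W.

P ≈ 22.1 W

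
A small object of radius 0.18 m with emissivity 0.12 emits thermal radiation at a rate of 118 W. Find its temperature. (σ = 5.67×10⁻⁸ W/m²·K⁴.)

A = 4πr² = 4π × (0.18)² = 0.407 m².
From P = εσAT⁴, T = (P / εσA)^(1/4) = (118 / (0.12 × 5.67×10⁻⁸ × 0.407))^(1/4).
T = (4.26×10^10)^(1/4) = 454 K.

T ≈ 454 K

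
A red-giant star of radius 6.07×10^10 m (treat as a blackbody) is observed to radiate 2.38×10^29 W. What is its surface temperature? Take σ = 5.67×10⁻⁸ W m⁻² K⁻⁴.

T ≈ 3090 K

A = 4πr² = 4π × (6.07×10^10)² = 4.63×10^22 m².
From P = σAT⁴, T = (P / σA)^(1/4) = (2.38×10^29 / (5.67×10⁻⁸ × 4.63×10^22))^(1/4).
T = (9.07×10^13)^(1/4) = 3090 K.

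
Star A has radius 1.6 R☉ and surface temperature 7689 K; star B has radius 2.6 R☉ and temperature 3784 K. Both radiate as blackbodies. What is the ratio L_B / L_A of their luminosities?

L = 4πR²σT⁴ ∝ R²T⁴, so L_B/L_A = (2.6/1.6)² × (3784/7689)⁴ = 2.64 × 0.0587 = 0.155.

L_B/L_A ≈ 0.155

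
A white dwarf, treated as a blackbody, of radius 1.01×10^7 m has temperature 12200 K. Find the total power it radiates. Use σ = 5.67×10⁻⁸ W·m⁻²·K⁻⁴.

A = 4πr² = 4π × (1.01×10^7)² = 1.28×10^15 m².
P = σAT⁴ = 5.67×10⁻⁸ × 1.28×10^15 × (12200)⁴ = 5.67×10⁻⁸ × 1.28×10^15 × 2.22×10^16.
P = 1.61×10^24 W.

P ≈ 1.61×10^24 W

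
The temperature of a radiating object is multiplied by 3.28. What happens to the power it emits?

P ∝ T⁴, so the power scales as (3.28)⁴ = 116.

factor ≈ 116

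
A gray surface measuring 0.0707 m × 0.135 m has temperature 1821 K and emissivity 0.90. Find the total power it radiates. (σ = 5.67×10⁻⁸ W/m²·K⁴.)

A = 0.0707 × 0.135 = 9.54×10^-3 m².
Stefan–Boltzmann: P = εσAT⁴ = 0.90 × 5.67×10⁻⁸ × 9.54×10^-3 × (1821)⁴ = 0.90 × 5.67×10⁻⁸ × 9.54×10^-3 × 1.10×10^13.
P = 5360 W.

P ≈ 5360 W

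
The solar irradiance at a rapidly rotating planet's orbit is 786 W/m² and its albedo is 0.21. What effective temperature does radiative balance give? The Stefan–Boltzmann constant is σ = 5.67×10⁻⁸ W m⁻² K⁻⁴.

Power absorbed = (1−a)S·πR²; power emitted = 4πR²σT⁴. Equating and cancelling πR²:
T = ((1−a)S / 4σ)^(1/4) = (621 / (4 × 5.67×10⁻⁸))^(1/4) = (2.74×10^9)^(1/4).
T = 229 K.

T ≈ 229 K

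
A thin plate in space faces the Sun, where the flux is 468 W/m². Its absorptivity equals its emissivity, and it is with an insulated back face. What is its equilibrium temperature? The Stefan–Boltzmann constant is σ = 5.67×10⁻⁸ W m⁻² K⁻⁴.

Absorbed flux αS = emitted flux εσT⁴ (one radiating face); with α = ε, T = (S/σ)^(1/4).
T = (468 / 5.67×10⁻⁸)^(1/4) = (8.25×10^9)^(1/4).
T = 301 K.

T ≈ 301 K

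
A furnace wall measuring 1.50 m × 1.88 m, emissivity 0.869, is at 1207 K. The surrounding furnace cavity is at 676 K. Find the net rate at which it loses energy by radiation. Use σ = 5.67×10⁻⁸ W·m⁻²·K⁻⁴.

Q ≈ 2.66×10^5 W

A = 1.50 × 1.88 = 2.82 m².
Q = εσA(T⁴ − T_s⁴). T⁴ − T_s⁴ = (1207)⁴ − (676)⁴ = 2.12×10^12 − 2.09×10^11 = 1.91×10^12 K⁴.
Q = 0.869 × 5.67×10⁻⁸ × 2.82 × 1.91×10^12 = 2.66×10^5 W.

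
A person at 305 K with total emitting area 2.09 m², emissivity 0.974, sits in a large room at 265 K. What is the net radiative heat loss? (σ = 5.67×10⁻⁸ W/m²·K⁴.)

Q = εσA(T⁴ − T_s⁴). T⁴ − T_s⁴ = (305)⁴ − (265)⁴ = 8.65×10^9 − 4.93×10^9 = 3.72×10^9 K⁴.
Q = 0.974 × 5.67×10⁻⁸ × 2.09 × 3.72×10^9 = 430 W.

Q ≈ 430 W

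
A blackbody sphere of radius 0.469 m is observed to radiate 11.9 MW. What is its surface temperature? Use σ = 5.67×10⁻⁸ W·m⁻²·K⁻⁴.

A = 4πr² = 4π × (0.469)² = 2.76 m².
From P = σAT⁴, T = (P / σA)^(1/4) = (1.19×10^7 / (5.67×10⁻⁸ × 2.76))^(1/4).
T = (7.59×10^13)^(1/4) = 2950 K.

T ≈ 2950 K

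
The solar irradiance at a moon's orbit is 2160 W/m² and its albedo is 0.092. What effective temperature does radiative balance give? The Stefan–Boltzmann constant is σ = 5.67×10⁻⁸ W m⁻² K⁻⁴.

T ≈ 305 K

Power absorbed = (1−a)S·πR²; power emitted = 4πR²σT⁴. Equating and cancelling πR²:
T = ((1−a)S / 4σ)^(1/4) = (1960 / (4 × 5.67×10⁻⁸))^(1/4) = (8.65×10^9)^(1/4).
T = 305 K.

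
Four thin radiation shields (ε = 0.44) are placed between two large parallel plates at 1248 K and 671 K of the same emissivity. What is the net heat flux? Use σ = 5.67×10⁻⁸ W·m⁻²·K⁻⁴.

Each of the 5 gaps contributes resistance (2/ε − 1) = 2/0.44 − 1 = 3.545; total = 17.73.
q = σ(T₁⁴ − T₂⁴) / 17.73 = 5.67×10⁻⁸ × 2.22×10^12 / 17.73 = 7110 W/m².

q ≈ 7110 W/m²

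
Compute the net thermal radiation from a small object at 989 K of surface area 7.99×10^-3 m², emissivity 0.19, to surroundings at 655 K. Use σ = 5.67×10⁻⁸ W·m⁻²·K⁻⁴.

Q = εσA(T⁴ − T_s⁴). T⁴ − T_s⁴ = (989)⁴ − (655)⁴ = 9.57×10^11 − 1.84×10^11 = 7.73×10^11 K⁴.
Q = 0.19 × 5.67×10⁻⁸ × 7.99×10^-3 × 7.73×10^11 = 66.5 W.

Q ≈ 66.5 W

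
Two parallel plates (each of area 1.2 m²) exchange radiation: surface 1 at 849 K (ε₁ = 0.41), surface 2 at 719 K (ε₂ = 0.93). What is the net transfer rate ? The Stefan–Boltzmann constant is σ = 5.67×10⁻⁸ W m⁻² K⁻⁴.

Q ≈ 6830 W

For two large parallel gray plates, q = σ(T₁⁴ − T₂⁴) / (1/ε₁ + 1/ε₂ − 1).
1/ε₁ + 1/ε₂ − 1 = 1/0.41 + 1/0.93 − 1 = 2.514.
T₁⁴ − T₂⁴ = 5.20×10^11 − 2.67×10^11 = 2.52×10^11 K⁴.
q = 5.67×10⁻⁸ × 2.52×10^11 / 2.514 = 5690 W/m².
Q = q·A = 5690 × 1.2 = 6830 W.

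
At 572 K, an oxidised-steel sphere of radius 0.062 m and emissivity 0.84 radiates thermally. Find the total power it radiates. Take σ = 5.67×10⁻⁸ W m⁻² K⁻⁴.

P ≈ 246 W

A = 4πr² = 4π × (0.062)² = 0.0483 m².
Stefan–Boltzmann: P = εσAT⁴ = 0.84 × 5.67×10⁻⁸ × 0.0483 × (572)⁴ = 0.84 × 5.67×10⁻⁸ × 0.0483 × 1.07×10^11.
P = 246 W.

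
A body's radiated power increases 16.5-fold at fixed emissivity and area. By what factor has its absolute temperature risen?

P ∝ T⁴ ⇒ T ∝ P^(1/4), so T scales by (16.5)^(1/4) = 2.02.

factor ≈ 2.02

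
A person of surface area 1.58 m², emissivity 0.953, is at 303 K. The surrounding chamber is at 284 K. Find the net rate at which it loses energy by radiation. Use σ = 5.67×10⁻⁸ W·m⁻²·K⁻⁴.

Q ≈ 164 W

Q = εσA(T⁴ − T_s⁴). T⁴ − T_s⁴ = (303)⁴ − (284)⁴ = 8.43×10^9 − 6.51×10^9 = 1.92×10^9 K⁴.
Q = 0.953 × 5.67×10⁻⁸ × 1.58 × 1.92×10^9 = 164 W.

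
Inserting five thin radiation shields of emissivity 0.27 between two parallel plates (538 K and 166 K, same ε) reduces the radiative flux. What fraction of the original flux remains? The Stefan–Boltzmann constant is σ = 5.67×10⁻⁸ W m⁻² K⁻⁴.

With N identical shields there are N+1 = 6 gaps in series, each with the same radiative resistance, so the flux falls to 1/(N+1) of its unshielded value.

ratio ≈ 0.167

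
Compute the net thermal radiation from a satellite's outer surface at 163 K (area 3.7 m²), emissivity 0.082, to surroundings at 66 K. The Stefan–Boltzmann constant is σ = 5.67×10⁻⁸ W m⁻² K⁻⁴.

Q = εσA(T⁴ − T_s⁴). T⁴ − T_s⁴ = (163)⁴ − (66)⁴ = 7.06×10^8 − 1.90×10^7 = 6.87×10^8 K⁴.
Q = 0.082 × 5.67×10⁻⁸ × 3.70 × 6.87×10^8 = 11.8 W.

Q ≈ 11.8 W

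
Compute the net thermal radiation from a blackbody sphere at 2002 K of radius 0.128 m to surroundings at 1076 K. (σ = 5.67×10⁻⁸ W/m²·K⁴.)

Q ≈ 1.72×10^5 W

A = 4πr² = 4π × (0.128)² = 0.206 m².
Q = σA(T⁴ − T_s⁴). T⁴ − T_s⁴ = (2002)⁴ − (1076)⁴ = 1.61×10^13 − 1.34×10^12 = 1.47×10^13 K⁴.
Q = 5.67×10⁻⁸ × 0.206 × 1.47×10^13 = 1.72×10^5 W.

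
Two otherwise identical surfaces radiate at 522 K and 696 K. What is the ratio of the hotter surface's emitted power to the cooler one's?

ratio ≈ 3.16

P ∝ T⁴, so the ratio is (696/522)⁴ = (1.333)⁴ = 3.16.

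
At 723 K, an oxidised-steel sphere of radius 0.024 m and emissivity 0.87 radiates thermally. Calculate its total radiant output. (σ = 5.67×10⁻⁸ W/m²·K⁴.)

A = 4πr² = 4π × (0.024)² = 7.24×10^-3 m².
Stefan–Boltzmann: P = εσAT⁴ = 0.87 × 5.67×10⁻⁸ × 7.24×10^-3 × (723)⁴ = 0.87 × 5.67×10⁻⁸ × 7.24×10^-3 × 2.73×10^11.
P = 97.6 W.

P ≈ 97.6 W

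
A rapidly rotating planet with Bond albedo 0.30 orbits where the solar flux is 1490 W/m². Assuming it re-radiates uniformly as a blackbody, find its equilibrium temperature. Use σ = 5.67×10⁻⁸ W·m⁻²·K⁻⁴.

Power absorbed = (1−a)S·πR²; power emitted = 4πR²σT⁴. Equating and cancelling πR²:
T = ((1−a)S / 4σ)^(1/4) = (1040 / (4 × 5.67×10⁻⁸))^(1/4) = (4.60×10^9)^(1/4).
T = 260 K.

T ≈ 260 K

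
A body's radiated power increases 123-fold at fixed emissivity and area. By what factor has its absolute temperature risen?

P ∝ T⁴ ⇒ T ∝ P^(1/4), so T scales by (123)^(1/4) = 3.33.

factor ≈ 3.33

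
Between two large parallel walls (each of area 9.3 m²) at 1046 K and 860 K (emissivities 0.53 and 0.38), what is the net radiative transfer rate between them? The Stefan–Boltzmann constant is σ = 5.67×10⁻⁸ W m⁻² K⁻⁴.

For two large parallel gray plates, q = σ(T₁⁴ − T₂⁴) / (1/ε₁ + 1/ε₂ − 1).
1/ε₁ + 1/ε₂ − 1 = 1/0.53 + 1/0.38 − 1 = 3.518.
T₁⁴ − T₂⁴ = 1.20×10^12 − 5.47×10^11 = 6.50×10^11 K⁴.
q = 5.67×10⁻⁸ × 6.50×10^11 / 3.518 = 10500 W/m².
Q = q·A = 10500 × 9.3 = 97400 W.

Q ≈ 97400 W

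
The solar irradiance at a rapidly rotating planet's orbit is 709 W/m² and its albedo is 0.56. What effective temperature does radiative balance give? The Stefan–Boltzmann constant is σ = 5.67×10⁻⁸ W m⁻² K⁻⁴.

Power absorbed = (1−a)S·πR²; power emitted = 4πR²σT⁴. Equating and cancelling πR²:
T = ((1−a)S / 4σ)^(1/4) = (312 / (4 × 5.67×10⁻⁸))^(1/4) = (1.38×10^9)^(1/4).
T = 193 K.

T ≈ 193 K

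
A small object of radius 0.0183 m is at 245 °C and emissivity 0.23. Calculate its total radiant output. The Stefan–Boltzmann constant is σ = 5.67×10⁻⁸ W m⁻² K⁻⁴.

A = 4πr² = 4π × (0.0183)² = 4.21×10^-3 m².
245 °C = 518 K.
P = εσAT⁴ = 0.23 × 5.67×10⁻⁸ × 4.21×10^-3 × (518)⁴ = 0.23 × 5.67×10⁻⁸ × 4.21×10^-3 × 7.20×10^10.
P = 3.95 W.

P ≈ 3.95 W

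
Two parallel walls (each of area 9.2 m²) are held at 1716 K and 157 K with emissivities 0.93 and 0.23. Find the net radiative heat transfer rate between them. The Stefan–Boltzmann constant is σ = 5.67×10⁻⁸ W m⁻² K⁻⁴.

Q ≈ 1.02×10^6 W

For two large parallel gray plates, q = σ(T₁⁴ − T₂⁴) / (1/ε₁ + 1/ε₂ − 1).
1/ε₁ + 1/ε₂ − 1 = 1/0.93 + 1/0.23 − 1 = 4.423.
T₁⁴ − T₂⁴ = 8.67×10^12 − 6.08×10^8 = 8.67×10^12 K⁴.
q = 5.67×10⁻⁸ × 8.67×10^12 / 4.423 = 1.11×10^5 W/m².
Q = q·A = 1.11×10^5 × 9.2 = 1.02×10^6 W.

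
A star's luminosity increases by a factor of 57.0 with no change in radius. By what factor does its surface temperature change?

P ∝ T⁴ ⇒ T ∝ P^(1/4), so T scales by (57.0)^(1/4) = 2.75.

factor ≈ 2.75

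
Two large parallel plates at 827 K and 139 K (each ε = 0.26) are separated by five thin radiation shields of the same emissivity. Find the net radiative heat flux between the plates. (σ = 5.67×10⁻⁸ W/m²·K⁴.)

Each of the 6 gaps contributes resistance (2/ε − 1) = 2/0.26 − 1 = 6.692; total = 40.15.
q = σ(T₁⁴ − T₂⁴) / 40.15 = 5.67×10⁻⁸ × 4.67×10^11 / 40.15 = 660 W/m².

q ≈ 660 W/m²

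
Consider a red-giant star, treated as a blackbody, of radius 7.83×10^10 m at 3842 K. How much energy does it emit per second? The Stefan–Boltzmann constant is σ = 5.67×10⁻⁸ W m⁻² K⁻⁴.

P ≈ 9.52×10^29 W

A = 4πr² = 4π × (7.83×10^10)² = 7.70×10^22 m².
P = σAT⁴ = 5.67×10⁻⁸ × 7.70×10^22 × (3842)⁴ = 5.67×10⁻⁸ × 7.70×10^22 × 2.18×10^14.
P = 9.52×10^29 W.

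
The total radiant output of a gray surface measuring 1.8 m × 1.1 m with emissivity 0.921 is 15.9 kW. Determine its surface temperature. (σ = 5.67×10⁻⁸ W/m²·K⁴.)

T ≈ 626 K

A = 1.8 × 1.1 = 1.98 m².
From P = εσAT⁴, T = (P / εσA)^(1/4) = (15900 / (0.921 × 5.67×10⁻⁸ × 1.98))^(1/4).
T = (1.54×10^11)^(1/4) = 626 K.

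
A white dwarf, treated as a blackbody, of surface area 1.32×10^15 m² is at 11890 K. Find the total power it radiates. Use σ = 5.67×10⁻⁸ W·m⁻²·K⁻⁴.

P = σAT⁴ = 5.67×10⁻⁸ × 1.32×10^15 × (11890)⁴ = 5.67×10⁻⁸ × 1.32×10^15 × 2.00×10^16.
P = 1.50×10^24 W.

P ≈ 1.50×10^24 W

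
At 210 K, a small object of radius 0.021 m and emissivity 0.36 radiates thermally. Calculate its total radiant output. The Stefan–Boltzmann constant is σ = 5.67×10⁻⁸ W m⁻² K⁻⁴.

P ≈ 0.220 W

A = 4πr² = 4π × (0.021)² = 5.54×10^-3 m².
Stefan–Boltzmann: P = εσAT⁴ = 0.36 × 5.67×10⁻⁸ × 5.54×10^-3 × (210)⁴ = 0.36 × 5.67×10⁻⁸ × 5.54×10^-3 × 1.94×10^9.
P = 0.220 W.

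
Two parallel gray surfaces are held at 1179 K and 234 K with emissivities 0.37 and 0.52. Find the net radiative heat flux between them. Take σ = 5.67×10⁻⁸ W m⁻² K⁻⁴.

For two large parallel gray plates, q = σ(T₁⁴ − T₂⁴) / (1/ε₁ + 1/ε₂ − 1).
1/ε₁ + 1/ε₂ − 1 = 1/0.37 + 1/0.52 − 1 = 3.626.
T₁⁴ − T₂⁴ = 1.93×10^12 − 3.00×10^9 = 1.93×10^12 K⁴.
q = 5.67×10⁻⁸ × 1.93×10^12 / 3.626 = 30200 W/m².

q ≈ 30200 W/m²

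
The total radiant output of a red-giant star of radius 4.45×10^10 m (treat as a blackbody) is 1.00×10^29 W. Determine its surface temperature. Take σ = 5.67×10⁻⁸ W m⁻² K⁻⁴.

A = 4πr² = 4π × (4.45×10^10)² = 2.49×10^22 m².
From P = σAT⁴, T = (P / σA)^(1/4) = (1.00×10^29 / (5.67×10⁻⁸ × 2.49×10^22))^(1/4).
T = (7.09×10^13)^(1/4) = 2900 K.

T ≈ 2900 K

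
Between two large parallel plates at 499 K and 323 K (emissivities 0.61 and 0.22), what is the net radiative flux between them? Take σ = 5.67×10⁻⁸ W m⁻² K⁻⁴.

For two large parallel gray plates, q = σ(T₁⁴ − T₂⁴) / (1/ε₁ + 1/ε₂ − 1).
1/ε₁ + 1/ε₂ − 1 = 1/0.61 + 1/0.22 − 1 = 5.185.
T₁⁴ − T₂⁴ = 6.20×10^10 − 1.09×10^10 = 5.11×10^10 K⁴.
q = 5.67×10⁻⁸ × 5.11×10^10 / 5.185 = 559 W/m².

q ≈ 559 W/m²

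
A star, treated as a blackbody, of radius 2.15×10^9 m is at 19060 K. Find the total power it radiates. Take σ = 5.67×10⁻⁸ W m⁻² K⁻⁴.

P ≈ 4.35×10^29 W

A = 4πr² = 4π × (2.15×10^9)² = 5.81×10^19 m².
P = σAT⁴ = 5.67×10⁻⁸ × 5.81×10^19 × (19060)⁴ = 5.67×10⁻⁸ × 5.81×10^19 × 1.32×10^17.
P = 4.35×10^29 W.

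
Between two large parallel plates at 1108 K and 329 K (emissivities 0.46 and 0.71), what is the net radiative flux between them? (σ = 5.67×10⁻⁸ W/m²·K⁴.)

q ≈ 32800 W/m²

For two large parallel gray plates, q = σ(T₁⁴ − T₂⁴) / (1/ε₁ + 1/ε₂ − 1).
1/ε₁ + 1/ε₂ − 1 = 1/0.46 + 1/0.71 − 1 = 2.582.
T₁⁴ − T₂⁴ = 1.51×10^12 − 1.17×10^10 = 1.50×10^12 K⁴.
q = 5.67×10⁻⁸ × 1.50×10^12 / 2.582 = 32800 W/m².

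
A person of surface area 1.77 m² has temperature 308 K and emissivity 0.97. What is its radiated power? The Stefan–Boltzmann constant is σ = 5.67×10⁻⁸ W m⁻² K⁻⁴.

P = εσAT⁴ = 0.97 × 5.67×10⁻⁸ × 1.77 × (308)⁴ = 0.97 × 5.67×10⁻⁸ × 1.77 × 9.00×10^9.
P = 876 W.

P ≈ 876 W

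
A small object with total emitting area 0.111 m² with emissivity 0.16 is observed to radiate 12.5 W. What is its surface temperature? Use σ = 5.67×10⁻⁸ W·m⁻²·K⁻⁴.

T ≈ 334 K

From P = εσAT⁴, T = (P / εσA)^(1/4) = (12.5 / (0.16 × 5.67×10⁻⁸ × 0.111))^(1/4).
T = (1.24×10^10)^(1/4) = 334 K.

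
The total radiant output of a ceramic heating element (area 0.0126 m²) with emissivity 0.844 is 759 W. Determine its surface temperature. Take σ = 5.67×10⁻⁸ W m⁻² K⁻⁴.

T ≈ 1060 K

From P = εσAT⁴, T = (P / εσA)^(1/4) = (759 / (0.844 × 5.67×10⁻⁸ × 0.0126))^(1/4).
T = (1.26×10^12)^(1/4) = 1060 K.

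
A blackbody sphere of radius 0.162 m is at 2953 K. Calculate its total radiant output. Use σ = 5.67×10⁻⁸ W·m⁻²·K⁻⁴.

A = 4πr² = 4π × (0.162)² = 0.330 m².
P = σAT⁴ = 5.67×10⁻⁸ × 0.330 × (2953)⁴ = 5.67×10⁻⁸ × 0.330 × 7.60×10^13.
P = 1.42×10^6 W.

P ≈ 1.42×10^6 W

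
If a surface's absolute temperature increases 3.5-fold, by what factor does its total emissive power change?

factor ≈ 150

P ∝ T⁴, so the power scales as (3.5)⁴ = 150.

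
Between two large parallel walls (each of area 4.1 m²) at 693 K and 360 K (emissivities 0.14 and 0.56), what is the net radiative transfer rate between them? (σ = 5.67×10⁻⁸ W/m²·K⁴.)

For two large parallel gray plates, q = σ(T₁⁴ − T₂⁴) / (1/ε₁ + 1/ε₂ − 1).
1/ε₁ + 1/ε₂ − 1 = 1/0.14 + 1/0.56 − 1 = 7.929.
T₁⁴ − T₂⁴ = 2.31×10^11 − 1.68×10^10 = 2.14×10^11 K⁴.
q = 5.67×10⁻⁸ × 2.14×10^11 / 7.929 = 1530 W/m².
Q = q·A = 1530 × 4.1 = 6270 W.

Q ≈ 6270 W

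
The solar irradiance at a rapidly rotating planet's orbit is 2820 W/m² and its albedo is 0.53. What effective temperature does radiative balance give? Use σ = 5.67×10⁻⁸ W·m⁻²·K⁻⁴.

Power absorbed = (1−a)S·πR²; power emitted = 4πR²σT⁴. Equating and cancelling πR²:
T = ((1−a)S / 4σ)^(1/4) = (1330 / (4 × 5.67×10⁻⁸))^(1/4) = (5.84×10^9)^(1/4).
T = 276 K.

T ≈ 276 K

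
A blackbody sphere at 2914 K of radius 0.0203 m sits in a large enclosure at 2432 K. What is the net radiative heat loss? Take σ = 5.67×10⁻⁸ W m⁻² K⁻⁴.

Q ≈ 10900 W

A = 4πr² = 4π × (0.0203)² = 5.18×10^-3 m².
Q = σA(T⁴ − T_s⁴). T⁴ − T_s⁴ = (2914)⁴ − (2432)⁴ = 7.21×10^13 − 3.50×10^13 = 3.71×10^13 K⁴.
Q = 5.67×10⁻⁸ × 5.18×10^-3 × 3.71×10^13 = 10900 W.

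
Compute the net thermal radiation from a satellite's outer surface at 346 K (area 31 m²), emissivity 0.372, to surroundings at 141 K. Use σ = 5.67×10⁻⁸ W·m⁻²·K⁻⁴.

Q ≈ 9110 W

Q = εσA(T⁴ − T_s⁴). T⁴ − T_s⁴ = (346)⁴ − (141)⁴ = 1.43×10^10 − 3.95×10^8 = 1.39×10^10 K⁴.
Q = 0.372 × 5.67×10⁻⁸ × 31.0 × 1.39×10^10 = 9110 W.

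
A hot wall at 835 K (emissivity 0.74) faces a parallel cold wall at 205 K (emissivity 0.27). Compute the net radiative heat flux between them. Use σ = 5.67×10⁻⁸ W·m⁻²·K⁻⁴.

q ≈ 6770 W/m²

For two large parallel gray plates, q = σ(T₁⁴ − T₂⁴) / (1/ε₁ + 1/ε₂ − 1).
1/ε₁ + 1/ε₂ − 1 = 1/0.74 + 1/0.27 − 1 = 4.055.
T₁⁴ − T₂⁴ = 4.86×10^11 − 1.77×10^9 = 4.84×10^11 K⁴.
q = 5.67×10⁻⁸ × 4.84×10^11 / 4.055 = 6770 W/m².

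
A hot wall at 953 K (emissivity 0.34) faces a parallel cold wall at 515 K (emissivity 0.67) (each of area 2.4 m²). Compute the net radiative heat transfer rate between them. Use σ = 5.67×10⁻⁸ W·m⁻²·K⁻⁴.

Q ≈ 29900 W

For two large parallel gray plates, q = σ(T₁⁴ − T₂⁴) / (1/ε₁ + 1/ε₂ − 1).
1/ε₁ + 1/ε₂ − 1 = 1/0.34 + 1/0.67 − 1 = 3.434.
T₁⁴ − T₂⁴ = 8.25×10^11 − 7.03×10^10 = 7.54×10^11 K⁴.
q = 5.67×10⁻⁸ × 7.54×10^11 / 3.434 = 12500 W/m².
Q = q·A = 12500 × 2.4 = 29900 W.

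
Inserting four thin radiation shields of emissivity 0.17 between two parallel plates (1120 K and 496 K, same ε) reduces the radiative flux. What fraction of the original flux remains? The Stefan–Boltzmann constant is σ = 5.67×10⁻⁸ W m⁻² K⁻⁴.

With N identical shields there are N+1 = 5 gaps in series, each with the same radiative resistance, so the flux falls to 1/(N+1) of its unshielded value.

ratio ≈ 0.200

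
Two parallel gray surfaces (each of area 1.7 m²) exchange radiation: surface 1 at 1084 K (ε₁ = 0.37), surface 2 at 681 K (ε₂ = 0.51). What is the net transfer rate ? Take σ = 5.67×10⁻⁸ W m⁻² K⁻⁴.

For two large parallel gray plates, q = σ(T₁⁴ − T₂⁴) / (1/ε₁ + 1/ε₂ − 1).
1/ε₁ + 1/ε₂ − 1 = 1/0.37 + 1/0.51 − 1 = 3.663.
T₁⁴ − T₂⁴ = 1.38×10^12 − 2.15×10^11 = 1.17×10^12 K⁴.
q = 5.67×10⁻⁸ × 1.17×10^12 / 3.663 = 18000 W/m².
Q = q·A = 18000 × 1.7 = 30700 W.

Q ≈ 30700 W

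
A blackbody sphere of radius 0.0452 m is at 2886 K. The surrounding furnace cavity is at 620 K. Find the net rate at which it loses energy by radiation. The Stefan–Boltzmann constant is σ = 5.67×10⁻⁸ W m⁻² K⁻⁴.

Q ≈ 1.01×10^5 W

A = 4πr² = 4π × (0.0452)² = 0.0257 m².
Q = σA(T⁴ − T_s⁴). T⁴ − T_s⁴ = (2886)⁴ − (620)⁴ = 6.94×10^13 − 1.48×10^11 = 6.92×10^13 K⁴.
Q = 5.67×10⁻⁸ × 0.0257 × 6.92×10^13 = 1.01×10^5 W.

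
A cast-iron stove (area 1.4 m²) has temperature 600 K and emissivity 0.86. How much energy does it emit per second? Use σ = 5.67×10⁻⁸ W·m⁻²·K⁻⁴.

Stefan–Boltzmann: P = εσAT⁴ = 0.86 × 5.67×10⁻⁸ × 1.40 × (600)⁴ = 0.86 × 5.67×10⁻⁸ × 1.40 × 1.30×10^11.
P = 8850 W.

P ≈ 8850 W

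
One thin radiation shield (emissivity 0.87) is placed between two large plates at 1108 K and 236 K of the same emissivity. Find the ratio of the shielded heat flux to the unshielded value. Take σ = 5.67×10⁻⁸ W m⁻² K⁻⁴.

With N identical shields there are N+1 = 2 gaps in series, each with the same radiative resistance, so the flux falls to 1/(N+1) of its unshielded value.

ratio ≈ 0.500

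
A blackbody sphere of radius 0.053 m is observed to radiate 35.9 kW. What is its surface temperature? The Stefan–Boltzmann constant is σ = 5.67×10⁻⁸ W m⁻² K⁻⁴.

A = 4πr² = 4π × (0.053)² = 0.0353 m².
From P = σAT⁴, T = (P / σA)^(1/4) = (35900 / (5.67×10⁻⁸ × 0.0353))^(1/4).
T = (1.79×10^13)^(1/4) = 2060 K.

T ≈ 2060 K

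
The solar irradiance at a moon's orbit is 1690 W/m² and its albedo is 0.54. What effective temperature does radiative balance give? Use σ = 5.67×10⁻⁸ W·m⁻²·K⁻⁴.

T ≈ 242 K

Power absorbed = (1−a)S·πR²; power emitted = 4πR²σT⁴. Equating and cancelling πR²:
T = ((1−a)S / 4σ)^(1/4) = (777 / (4 × 5.67×10⁻⁸))^(1/4) = (3.43×10^9)^(1/4).
T = 242 K.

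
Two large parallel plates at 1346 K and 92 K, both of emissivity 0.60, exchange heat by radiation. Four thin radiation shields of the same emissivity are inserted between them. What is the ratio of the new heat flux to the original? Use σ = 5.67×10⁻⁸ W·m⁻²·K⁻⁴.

With N identical shields there are N+1 = 5 gaps in series, each with the same radiative resistance, so the flux falls to 1/(N+1) of its unshielded value.

ratio ≈ 0.200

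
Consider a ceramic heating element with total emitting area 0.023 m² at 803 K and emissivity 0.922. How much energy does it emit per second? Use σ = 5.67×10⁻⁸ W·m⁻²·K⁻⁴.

Stefan–Boltzmann: P = εσAT⁴ = 0.922 × 5.67×10⁻⁸ × 0.0230 × (803)⁴ = 0.922 × 5.67×10⁻⁸ × 0.0230 × 4.16×10^11.
P = 500 W.

P ≈ 500 W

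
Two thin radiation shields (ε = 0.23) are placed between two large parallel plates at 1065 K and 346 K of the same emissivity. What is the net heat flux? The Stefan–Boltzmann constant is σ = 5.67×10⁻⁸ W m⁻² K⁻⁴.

q ≈ 3120 W/m²

Each of the 3 gaps contributes resistance (2/ε − 1) = 2/0.23 − 1 = 7.696; total = 23.09.
q = σ(T₁⁴ − T₂⁴) / 23.09 = 5.67×10⁻⁸ × 1.27×10^12 / 23.09 = 3120 W/m².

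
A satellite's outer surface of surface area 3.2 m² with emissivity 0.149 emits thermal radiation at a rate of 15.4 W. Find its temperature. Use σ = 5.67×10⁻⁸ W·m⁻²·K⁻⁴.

From P = εσAT⁴, T = (P / εσA)^(1/4) = (15.4 / (0.149 × 5.67×10⁻⁸ × 3.20))^(1/4).
T = (5.70×10^8)^(1/4) = 154 K.

T ≈ 154 K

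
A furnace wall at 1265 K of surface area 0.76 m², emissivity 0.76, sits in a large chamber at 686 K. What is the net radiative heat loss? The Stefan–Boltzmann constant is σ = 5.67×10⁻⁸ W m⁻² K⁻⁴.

Q ≈ 76600 W

Q = εσA(T⁴ − T_s⁴). T⁴ − T_s⁴ = (1265)⁴ − (686)⁴ = 2.56×10^12 − 2.21×10^11 = 2.34×10^12 K⁴.
Q = 0.76 × 5.67×10⁻⁸ × 0.760 × 2.34×10^12 = 76600 W.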